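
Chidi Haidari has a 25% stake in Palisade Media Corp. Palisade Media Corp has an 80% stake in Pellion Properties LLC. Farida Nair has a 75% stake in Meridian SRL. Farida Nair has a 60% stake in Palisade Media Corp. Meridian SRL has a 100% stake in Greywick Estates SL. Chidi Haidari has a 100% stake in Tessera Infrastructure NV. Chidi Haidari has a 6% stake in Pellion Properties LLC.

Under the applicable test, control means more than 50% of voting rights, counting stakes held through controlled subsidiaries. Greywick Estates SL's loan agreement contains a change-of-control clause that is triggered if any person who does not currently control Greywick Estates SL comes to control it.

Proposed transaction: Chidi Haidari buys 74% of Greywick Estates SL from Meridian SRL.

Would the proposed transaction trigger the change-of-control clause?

Yes

The purchase adds only to Chidi's holdings (Meridian's stake shrinks), so Chidi is the only person who could newly come to control Greywick.
Chidi holds 100% of Tessera, so Chidi controls Tessera.
Neither Chidi nor any entity Chidi controls holds any voting interest in Greywick.
So before the transaction, Chidi does not control Greywick.
After the purchase, Chidi holds 74% of Greywick directly, and Meridian's stake falls to 26%.
Chidi holds 74% of Greywick, so Chidi controls Greywick.
Chidi did not control Greywick before and does after, so the clause is triggered.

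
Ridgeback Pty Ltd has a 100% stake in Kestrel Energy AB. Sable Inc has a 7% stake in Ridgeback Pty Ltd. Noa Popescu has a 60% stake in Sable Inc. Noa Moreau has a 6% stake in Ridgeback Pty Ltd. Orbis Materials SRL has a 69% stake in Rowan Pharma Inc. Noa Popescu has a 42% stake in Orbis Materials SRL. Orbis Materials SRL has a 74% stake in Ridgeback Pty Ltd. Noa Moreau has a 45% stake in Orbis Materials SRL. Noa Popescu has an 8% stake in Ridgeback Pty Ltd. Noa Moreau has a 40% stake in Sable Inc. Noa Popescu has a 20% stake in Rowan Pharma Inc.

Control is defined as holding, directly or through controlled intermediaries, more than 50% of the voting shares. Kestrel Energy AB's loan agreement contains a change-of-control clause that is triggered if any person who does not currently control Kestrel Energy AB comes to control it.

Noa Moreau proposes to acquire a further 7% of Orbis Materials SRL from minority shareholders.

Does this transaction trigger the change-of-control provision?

The purchase changes only Noa Moreau's holdings, so Noa Moreau is the only person who could newly come to control Kestrel.
Noa Moreau's largest direct stake is 45% in Orbis, which does not meet the threshold, so Noa Moreau controls no company.
Neither Noa Moreau nor any entity Noa Moreau controls holds any voting interest in Kestrel.
So before the transaction, Noa Moreau does not control Kestrel.
After the purchase, Noa Moreau's direct stake in Orbis rises to 45% + 7% = 52%.
Noa Moreau holds 52% of Orbis, so Noa Moreau controls Orbis.
Orbis and Noa Moreau together hold 74% + 6% = 80% of Ridgeback, so Noa Moreau controls Ridgeback.
Ridgeback holds 100% of Kestrel, so Noa Moreau controls Kestrel.
Noa Moreau did not control Kestrel before and does after, so the clause is triggered.

Yes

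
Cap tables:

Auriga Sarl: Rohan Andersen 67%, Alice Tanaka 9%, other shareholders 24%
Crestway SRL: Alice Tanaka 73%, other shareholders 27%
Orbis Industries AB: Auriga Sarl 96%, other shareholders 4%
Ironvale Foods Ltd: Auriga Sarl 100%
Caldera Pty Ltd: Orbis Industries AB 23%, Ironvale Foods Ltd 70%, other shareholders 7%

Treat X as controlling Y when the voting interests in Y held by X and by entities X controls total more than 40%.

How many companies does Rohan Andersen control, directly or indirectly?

4

Rohan holds 67% of Auriga, so Rohan controls Auriga.
Auriga holds 96% of Orbis, so Rohan controls Orbis.
Auriga holds 100% of Ironvale, so Rohan controls Ironvale.
Orbis and Ironvale together hold 23% + 70% = 93% of Caldera, so Rohan controls Caldera.
No other company's threshold is met.
Rohan controls 4 companies.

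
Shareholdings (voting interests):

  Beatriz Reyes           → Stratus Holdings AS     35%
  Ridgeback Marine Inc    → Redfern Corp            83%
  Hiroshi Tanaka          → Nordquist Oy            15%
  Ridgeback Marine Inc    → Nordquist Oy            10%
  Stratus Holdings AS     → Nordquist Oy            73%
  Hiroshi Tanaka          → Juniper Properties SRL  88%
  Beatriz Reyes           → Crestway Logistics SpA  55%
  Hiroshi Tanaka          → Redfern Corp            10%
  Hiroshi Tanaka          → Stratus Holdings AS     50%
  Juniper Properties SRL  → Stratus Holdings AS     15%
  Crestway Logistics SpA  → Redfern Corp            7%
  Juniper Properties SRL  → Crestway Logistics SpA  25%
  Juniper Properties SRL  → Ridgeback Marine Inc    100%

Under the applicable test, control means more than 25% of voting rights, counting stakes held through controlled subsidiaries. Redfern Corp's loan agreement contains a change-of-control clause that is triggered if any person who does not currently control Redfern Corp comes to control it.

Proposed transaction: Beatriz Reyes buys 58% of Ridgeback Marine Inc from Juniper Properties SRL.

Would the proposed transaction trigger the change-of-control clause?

The purchase adds only to Beatriz's holdings (Juniper's stake shrinks), so Beatriz is the only person who could newly come to control Redfern.
Beatriz holds 55% of Crestway, so Beatriz controls Crestway.
Beatriz holds 35% of Stratus, so Beatriz controls Stratus.
Stratus holds 73% of Nordquist, so Beatriz controls Nordquist.
In Redfern, Beatriz's side holds only 7%, not > 25%.
So before the transaction, Beatriz does not control Redfern.
After the purchase, Beatriz holds 58% of Ridgeback directly, and Juniper's stake falls to 42%.
Beatriz holds 58% of Ridgeback, so Beatriz controls Ridgeback.
Ridgeback and Crestway together hold 83% + 7% = 90% of Redfern, so Beatriz controls Redfern.
Beatriz did not control Redfern before and does after, so the clause is triggered.

Yes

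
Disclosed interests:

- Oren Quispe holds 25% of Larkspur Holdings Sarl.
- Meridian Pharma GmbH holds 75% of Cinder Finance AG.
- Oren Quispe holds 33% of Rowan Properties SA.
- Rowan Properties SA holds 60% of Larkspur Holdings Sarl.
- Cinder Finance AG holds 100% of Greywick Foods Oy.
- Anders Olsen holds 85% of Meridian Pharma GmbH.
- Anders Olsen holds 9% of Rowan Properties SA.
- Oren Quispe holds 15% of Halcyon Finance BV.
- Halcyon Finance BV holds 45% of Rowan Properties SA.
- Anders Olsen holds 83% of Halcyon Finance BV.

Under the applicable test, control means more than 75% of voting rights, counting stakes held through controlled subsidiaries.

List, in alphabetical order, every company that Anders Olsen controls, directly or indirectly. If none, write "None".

Anders holds 83% of Halcyon, so Anders controls Halcyon.
Anders holds 85% of Meridian, so Anders controls Meridian.
No other company's threshold is met.

Halcyon Finance BV, Meridian Pharma GmbH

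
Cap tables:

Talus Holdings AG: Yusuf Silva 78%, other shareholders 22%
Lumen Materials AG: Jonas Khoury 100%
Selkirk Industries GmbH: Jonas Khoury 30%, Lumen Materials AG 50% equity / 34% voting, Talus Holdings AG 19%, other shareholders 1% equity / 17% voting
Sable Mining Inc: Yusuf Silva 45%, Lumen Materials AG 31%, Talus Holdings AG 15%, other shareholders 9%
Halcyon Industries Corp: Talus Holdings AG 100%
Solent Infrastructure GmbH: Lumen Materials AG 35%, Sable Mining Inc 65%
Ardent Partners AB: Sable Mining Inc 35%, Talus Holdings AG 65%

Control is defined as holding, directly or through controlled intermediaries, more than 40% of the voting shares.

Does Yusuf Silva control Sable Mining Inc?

Yes

Yusuf holds 78% of Talus, so Yusuf controls Talus.
Yusuf and Talus together hold 45% + 15% = 60% of Sable, so Yusuf controls Sable.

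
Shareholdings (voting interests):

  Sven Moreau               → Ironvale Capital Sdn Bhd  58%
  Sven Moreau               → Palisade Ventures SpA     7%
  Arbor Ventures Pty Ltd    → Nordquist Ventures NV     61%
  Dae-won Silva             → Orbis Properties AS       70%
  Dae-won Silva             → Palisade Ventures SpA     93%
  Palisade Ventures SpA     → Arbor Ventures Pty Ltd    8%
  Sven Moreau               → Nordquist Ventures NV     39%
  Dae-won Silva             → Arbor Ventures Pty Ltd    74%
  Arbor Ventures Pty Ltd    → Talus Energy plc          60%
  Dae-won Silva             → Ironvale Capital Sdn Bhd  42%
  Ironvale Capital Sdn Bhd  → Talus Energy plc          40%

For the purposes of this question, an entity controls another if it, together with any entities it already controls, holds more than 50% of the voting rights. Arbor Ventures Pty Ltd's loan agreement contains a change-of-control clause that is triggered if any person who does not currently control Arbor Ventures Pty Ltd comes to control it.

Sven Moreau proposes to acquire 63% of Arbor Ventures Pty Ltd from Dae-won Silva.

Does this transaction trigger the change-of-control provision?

The purchase adds only to Sven's holdings (Dae-won's stake shrinks), so Sven is the only person who could newly come to control Arbor.
Sven holds 58% of Ironvale, so Sven controls Ironvale.
Neither Sven nor any entity Sven controls holds any voting interest in Arbor.
So before the transaction, Sven does not control Arbor.
After the purchase, Sven holds 63% of Arbor directly, and Dae-won's stake falls to 11%.
Sven holds 63% of Arbor, so Sven controls Arbor.
Sven did not control Arbor before and does after, so the clause is triggered.

Yes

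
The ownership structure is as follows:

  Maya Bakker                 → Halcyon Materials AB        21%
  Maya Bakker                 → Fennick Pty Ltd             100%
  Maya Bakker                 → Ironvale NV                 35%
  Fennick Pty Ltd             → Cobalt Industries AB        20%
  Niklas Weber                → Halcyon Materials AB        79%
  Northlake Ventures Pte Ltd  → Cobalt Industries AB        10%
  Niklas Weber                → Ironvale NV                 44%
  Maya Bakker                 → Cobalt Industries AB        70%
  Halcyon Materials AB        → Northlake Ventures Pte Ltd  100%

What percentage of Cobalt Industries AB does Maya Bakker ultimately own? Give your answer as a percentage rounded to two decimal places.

92.10%

Maya reaches Cobalt along 3 paths.
Via Halcyon → Northlake: 21% × 100% × 10% = 2.1%.
Via Fennick: 100% × 20% = 20%.
Direct stake: 70% = 70%.
Total: 2.1% + 20% + 70% = 92.1%.
Rounded: 92.10%.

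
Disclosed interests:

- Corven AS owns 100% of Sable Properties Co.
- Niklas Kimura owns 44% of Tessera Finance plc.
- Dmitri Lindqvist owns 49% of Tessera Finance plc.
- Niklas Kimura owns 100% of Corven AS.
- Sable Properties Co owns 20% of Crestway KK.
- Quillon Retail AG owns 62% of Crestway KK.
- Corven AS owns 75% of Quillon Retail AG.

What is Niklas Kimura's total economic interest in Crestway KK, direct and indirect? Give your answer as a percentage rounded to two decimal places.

Niklas reaches Crestway along 2 paths.
Via Corven → Sable: 100% × 100% × 20% = 20%.
Via Corven → Quillon: 100% × 75% × 62% = 46.5%.
Total: 20% + 46.5% = 66.5%.
Rounded: 66.50%.

66.50%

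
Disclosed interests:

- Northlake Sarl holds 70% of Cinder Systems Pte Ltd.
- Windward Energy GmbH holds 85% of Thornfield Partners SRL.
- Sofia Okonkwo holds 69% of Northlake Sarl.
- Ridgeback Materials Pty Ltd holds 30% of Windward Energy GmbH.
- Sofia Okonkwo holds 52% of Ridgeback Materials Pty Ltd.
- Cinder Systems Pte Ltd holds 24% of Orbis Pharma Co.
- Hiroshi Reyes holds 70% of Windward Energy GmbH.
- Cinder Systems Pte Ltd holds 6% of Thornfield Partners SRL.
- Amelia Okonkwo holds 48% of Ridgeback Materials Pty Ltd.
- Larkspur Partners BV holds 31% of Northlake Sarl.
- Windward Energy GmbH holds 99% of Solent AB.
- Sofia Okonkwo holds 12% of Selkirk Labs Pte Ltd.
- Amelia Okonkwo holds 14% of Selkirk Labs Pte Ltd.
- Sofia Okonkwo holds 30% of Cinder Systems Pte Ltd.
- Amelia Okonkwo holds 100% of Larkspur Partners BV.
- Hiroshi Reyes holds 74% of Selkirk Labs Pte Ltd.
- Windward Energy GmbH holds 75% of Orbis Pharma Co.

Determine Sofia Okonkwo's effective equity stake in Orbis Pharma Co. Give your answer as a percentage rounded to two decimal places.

Sofia reaches Orbis along 3 paths.
Via Ridgeback → Windward: 52% × 30% × 75% = 11.7%.
Via Northlake → Cinder: 69% × 70% × 24% = 11.592%.
Via Cinder: 30% × 24% = 7.2%.
Total: 11.7% + 11.592% + 7.2% = 30.492%.
Rounded: 30.49%.

30.49%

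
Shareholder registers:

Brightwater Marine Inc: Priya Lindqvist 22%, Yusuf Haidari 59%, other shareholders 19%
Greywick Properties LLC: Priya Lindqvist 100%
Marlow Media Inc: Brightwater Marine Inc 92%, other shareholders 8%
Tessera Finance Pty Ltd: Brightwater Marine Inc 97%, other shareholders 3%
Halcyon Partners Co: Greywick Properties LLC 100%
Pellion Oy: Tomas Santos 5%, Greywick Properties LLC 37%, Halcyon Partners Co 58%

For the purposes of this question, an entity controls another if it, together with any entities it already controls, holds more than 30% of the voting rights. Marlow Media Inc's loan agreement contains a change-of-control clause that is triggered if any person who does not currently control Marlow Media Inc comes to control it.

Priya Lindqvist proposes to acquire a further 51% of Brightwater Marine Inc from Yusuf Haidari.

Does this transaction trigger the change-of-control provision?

The purchase adds only to Priya's holdings (Yusuf's stake shrinks), so Priya is the only person who could newly come to control Marlow.
Priya holds 100% of Greywick, so Priya controls Greywick.
Greywick holds 100% of Halcyon, so Priya controls Halcyon.
Greywick and Halcyon together hold 37% + 58% = 95% of Pellion, so Priya controls Pellion.
Neither Priya nor any entity Priya controls holds any voting interest in Marlow.
So before the transaction, Priya does not control Marlow.
After the purchase, Priya's direct stake in Brightwater rises to 22% + 51% = 73%, and Yusuf's stake falls to 8%.
Priya holds 73% of Brightwater, so Priya controls Brightwater.
Brightwater holds 92% of Marlow, so Priya controls Marlow.
Priya did not control Marlow before and does after, so the clause is triggered.

Yes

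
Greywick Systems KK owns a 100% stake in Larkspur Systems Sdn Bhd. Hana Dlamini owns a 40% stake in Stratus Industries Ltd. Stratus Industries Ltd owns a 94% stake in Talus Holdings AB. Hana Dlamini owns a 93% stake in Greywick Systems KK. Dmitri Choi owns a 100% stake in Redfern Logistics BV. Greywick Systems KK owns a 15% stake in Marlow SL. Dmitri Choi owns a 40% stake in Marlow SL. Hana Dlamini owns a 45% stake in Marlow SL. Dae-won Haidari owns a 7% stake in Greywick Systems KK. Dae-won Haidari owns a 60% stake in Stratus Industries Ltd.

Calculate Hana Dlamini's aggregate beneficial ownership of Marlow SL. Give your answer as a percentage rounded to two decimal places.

58.95%

Hana reaches Marlow along 2 paths.
Direct stake: 45% = 45%.
Via Greywick: 93% × 15% = 13.95%.
Total: 45% + 13.95% = 58.95%.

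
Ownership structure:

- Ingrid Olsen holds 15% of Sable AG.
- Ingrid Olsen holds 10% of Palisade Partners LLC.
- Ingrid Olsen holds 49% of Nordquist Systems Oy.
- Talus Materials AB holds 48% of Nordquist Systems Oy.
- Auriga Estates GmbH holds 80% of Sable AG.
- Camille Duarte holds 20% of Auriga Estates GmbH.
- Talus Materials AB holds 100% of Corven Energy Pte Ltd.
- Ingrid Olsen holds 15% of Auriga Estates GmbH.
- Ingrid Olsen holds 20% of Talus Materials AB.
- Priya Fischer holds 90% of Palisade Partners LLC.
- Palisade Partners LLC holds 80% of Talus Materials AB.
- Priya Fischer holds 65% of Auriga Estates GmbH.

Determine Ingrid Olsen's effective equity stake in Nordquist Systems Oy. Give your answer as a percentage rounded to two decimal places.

62.44%

Ingrid reaches Nordquist along 3 paths.
Via Talus: 20% × 48% = 9.6%.
Via Palisade → Talus: 10% × 80% × 48% = 3.84%.
Direct stake: 49% = 49%.
Total: 9.6% + 3.84% + 49% = 62.44%.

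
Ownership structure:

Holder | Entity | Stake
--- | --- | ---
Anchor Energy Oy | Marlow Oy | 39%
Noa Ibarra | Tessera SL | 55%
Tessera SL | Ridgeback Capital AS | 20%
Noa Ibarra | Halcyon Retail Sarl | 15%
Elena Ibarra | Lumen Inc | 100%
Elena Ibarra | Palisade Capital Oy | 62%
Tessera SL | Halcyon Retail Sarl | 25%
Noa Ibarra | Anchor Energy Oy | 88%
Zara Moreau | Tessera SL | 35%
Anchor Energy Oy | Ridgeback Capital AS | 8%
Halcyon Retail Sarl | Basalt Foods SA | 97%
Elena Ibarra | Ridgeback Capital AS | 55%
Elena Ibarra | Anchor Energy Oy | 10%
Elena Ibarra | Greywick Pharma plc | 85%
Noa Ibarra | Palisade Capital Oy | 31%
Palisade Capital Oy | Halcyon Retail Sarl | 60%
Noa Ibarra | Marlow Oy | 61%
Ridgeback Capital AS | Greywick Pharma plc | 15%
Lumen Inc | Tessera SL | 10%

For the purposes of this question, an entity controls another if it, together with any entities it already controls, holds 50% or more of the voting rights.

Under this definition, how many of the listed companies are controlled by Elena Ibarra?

6

Elena holds 62% of Palisade, so Elena controls Palisade.
Elena holds 100% of Lumen, so Elena controls Lumen.
Elena holds 55% of Ridgeback, so Elena controls Ridgeback.
Palisade holds 60% of Halcyon, so Elena controls Halcyon.
Halcyon holds 97% of Basalt, so Elena controls Basalt.
Ridgeback and Elena together hold 15% + 85% = 100% of Greywick, so Elena controls Greywick.
No other company's threshold is met.
Elena controls 6 companies.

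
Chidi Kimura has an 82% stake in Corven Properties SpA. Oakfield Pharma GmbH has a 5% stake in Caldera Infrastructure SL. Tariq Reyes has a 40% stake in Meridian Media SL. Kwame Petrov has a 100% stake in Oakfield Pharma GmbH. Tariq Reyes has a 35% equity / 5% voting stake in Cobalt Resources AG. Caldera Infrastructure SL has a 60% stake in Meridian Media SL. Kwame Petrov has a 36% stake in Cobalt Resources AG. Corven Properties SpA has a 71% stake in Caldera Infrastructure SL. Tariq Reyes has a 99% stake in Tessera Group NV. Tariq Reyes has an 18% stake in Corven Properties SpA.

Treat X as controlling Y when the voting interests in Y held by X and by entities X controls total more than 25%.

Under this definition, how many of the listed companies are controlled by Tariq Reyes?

Tariq holds 40% of Meridian, so Tariq controls Meridian.
Tariq holds 99% of Tessera, so Tariq controls Tessera.
No other company's threshold is met.
Tariq controls 2 companies.

2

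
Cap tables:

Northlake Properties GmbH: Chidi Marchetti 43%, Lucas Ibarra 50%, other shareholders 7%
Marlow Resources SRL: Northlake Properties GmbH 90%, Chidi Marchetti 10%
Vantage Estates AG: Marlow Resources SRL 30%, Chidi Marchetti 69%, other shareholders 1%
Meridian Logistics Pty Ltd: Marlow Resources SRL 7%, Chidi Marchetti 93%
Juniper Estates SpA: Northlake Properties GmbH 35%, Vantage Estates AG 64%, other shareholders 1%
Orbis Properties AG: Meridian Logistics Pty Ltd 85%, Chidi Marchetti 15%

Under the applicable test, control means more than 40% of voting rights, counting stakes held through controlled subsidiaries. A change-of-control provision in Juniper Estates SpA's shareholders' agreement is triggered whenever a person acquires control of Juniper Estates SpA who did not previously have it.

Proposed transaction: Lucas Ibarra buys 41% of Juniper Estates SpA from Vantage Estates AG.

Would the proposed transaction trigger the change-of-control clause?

Yes

The purchase adds only to Lucas's holdings (Vantage's stake shrinks), so Lucas is the only person who could newly come to control Juniper.
Lucas holds 50% of Northlake, so Lucas controls Northlake.
Northlake holds 90% of Marlow, so Lucas controls Marlow.
In Juniper, Lucas's side holds only 35%, not > 40%.
So before the transaction, Lucas does not control Juniper.
After the purchase, Lucas holds 41% of Juniper directly, and Vantage's stake falls to 23%.
Northlake and Lucas together hold 35% + 41% = 76% of Juniper, so Lucas controls Juniper.
Lucas did not control Juniper before and does after, so the clause is triggered.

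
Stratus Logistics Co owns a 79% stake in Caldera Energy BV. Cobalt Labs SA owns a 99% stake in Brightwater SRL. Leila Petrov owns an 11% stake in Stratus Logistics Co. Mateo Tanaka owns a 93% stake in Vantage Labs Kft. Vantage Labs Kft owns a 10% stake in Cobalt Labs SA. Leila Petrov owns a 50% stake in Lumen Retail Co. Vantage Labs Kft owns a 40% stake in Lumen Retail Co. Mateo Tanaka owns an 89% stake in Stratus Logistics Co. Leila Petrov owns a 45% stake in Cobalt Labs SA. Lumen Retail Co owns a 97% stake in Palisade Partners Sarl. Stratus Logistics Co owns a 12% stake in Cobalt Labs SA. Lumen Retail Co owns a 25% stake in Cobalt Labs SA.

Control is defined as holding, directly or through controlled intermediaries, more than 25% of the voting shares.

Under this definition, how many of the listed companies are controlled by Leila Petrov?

4

Leila holds 50% of Lumen, so Leila controls Lumen.
Lumen and Leila together hold 25% + 45% = 70% of Cobalt, so Leila controls Cobalt.
Cobalt holds 99% of Brightwater, so Leila controls Brightwater.
Lumen holds 97% of Palisade, so Leila controls Palisade.
No other company's threshold is met.
Leila controls 4 companies.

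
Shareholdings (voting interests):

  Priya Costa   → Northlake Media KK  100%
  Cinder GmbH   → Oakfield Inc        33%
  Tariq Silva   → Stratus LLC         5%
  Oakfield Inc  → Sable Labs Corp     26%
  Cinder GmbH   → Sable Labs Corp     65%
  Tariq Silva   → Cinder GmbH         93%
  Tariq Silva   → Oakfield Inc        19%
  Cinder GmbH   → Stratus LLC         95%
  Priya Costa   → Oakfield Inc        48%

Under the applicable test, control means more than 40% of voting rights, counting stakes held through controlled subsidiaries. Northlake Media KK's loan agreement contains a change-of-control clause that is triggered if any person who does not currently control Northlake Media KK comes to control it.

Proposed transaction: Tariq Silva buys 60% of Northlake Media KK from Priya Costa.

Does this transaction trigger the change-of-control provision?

The purchase adds only to Tariq's holdings (Priya's stake shrinks), so Tariq is the only person who could newly come to control Northlake.
Tariq holds 93% of Cinder, so Tariq controls Cinder.
Tariq and Cinder together hold 19% + 33% = 52% of Oakfield, so Tariq controls Oakfield.
Cinder and Tariq together hold 95% + 5% = 100% of Stratus, so Tariq controls Stratus.
Oakfield and Cinder together hold 26% + 65% = 91% of Sable, so Tariq controls Sable.
Neither Tariq nor any entity Tariq controls holds any voting interest in Northlake.
So before the transaction, Tariq does not control Northlake.
After the purchase, Tariq holds 60% of Northlake directly, and Priya's stake falls to 40%.
Tariq holds 60% of Northlake, so Tariq controls Northlake.
Tariq did not control Northlake before and does after, so the clause is triggered.

Yes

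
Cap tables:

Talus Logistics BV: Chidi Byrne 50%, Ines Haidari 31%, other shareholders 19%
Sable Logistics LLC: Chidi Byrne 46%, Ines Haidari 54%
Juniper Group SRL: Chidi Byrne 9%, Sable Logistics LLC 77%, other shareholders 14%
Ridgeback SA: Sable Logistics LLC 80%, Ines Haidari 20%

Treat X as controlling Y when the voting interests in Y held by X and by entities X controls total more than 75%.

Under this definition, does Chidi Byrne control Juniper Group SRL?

No

Chidi's largest direct stake is 50% in Talus, which does not meet the threshold, so Chidi controls no company.
In Juniper, Chidi's side holds only 9%, not > 75%.
So Chidi does not control Juniper.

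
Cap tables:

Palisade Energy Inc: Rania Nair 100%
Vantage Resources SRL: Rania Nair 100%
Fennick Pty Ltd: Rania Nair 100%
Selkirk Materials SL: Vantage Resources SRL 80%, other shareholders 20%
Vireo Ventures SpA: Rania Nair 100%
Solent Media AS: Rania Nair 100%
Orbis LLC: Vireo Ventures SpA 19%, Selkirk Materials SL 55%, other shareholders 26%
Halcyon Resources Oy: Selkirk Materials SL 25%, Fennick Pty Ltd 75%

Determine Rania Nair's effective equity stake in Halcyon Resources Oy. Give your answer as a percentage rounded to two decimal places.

Rania reaches Halcyon along 2 paths.
Via Vantage → Selkirk: 100% × 80% × 25% = 20%.
Via Fennick: 100% × 75% = 75%.
Total: 20% + 75% = 95%.
Rounded: 95.00%.

95.00%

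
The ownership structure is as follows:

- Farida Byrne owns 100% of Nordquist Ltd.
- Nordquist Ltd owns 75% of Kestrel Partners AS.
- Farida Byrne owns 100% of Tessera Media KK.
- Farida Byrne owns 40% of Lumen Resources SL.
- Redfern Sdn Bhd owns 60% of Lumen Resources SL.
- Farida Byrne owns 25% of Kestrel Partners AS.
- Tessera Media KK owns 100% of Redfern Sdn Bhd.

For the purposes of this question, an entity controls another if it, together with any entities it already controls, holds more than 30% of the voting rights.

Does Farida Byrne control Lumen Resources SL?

Farida holds 100% of Tessera, so Farida controls Tessera.
Tessera holds 100% of Redfern, so Farida controls Redfern.
Farida and Redfern together hold 40% + 60% = 100% of Lumen, so Farida controls Lumen.

Yes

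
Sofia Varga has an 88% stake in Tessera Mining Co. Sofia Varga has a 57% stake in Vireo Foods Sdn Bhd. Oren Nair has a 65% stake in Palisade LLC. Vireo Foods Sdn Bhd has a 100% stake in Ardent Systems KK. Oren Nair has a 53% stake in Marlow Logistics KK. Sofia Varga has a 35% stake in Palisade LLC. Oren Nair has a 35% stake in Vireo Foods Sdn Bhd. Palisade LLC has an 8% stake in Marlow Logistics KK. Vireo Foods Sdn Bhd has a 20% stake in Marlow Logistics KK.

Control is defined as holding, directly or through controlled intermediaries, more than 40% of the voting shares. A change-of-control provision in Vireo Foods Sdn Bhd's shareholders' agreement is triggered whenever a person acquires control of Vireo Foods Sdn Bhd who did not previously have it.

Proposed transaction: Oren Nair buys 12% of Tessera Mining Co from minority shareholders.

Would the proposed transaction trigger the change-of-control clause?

No

The purchase changes only Oren's holdings, so Oren is the only person who could newly come to control Vireo.
Oren holds 65% of Palisade, so Oren controls Palisade.
Palisade and Oren together hold 8% + 53% = 61% of Marlow, so Oren controls Marlow.
In Vireo, Oren's side holds only 35%, not > 40%.
So before the transaction, Oren does not control Vireo.
After the purchase, Oren holds 12% of Tessera directly.
Oren's side now holds 12% of Tessera, not > 40%, so Oren still does not control Tessera.
After the transaction, Oren's side holds 35% of Vireo, not > 40%, so Oren still does not control Vireo.
No new person acquires control, so the clause is not triggered.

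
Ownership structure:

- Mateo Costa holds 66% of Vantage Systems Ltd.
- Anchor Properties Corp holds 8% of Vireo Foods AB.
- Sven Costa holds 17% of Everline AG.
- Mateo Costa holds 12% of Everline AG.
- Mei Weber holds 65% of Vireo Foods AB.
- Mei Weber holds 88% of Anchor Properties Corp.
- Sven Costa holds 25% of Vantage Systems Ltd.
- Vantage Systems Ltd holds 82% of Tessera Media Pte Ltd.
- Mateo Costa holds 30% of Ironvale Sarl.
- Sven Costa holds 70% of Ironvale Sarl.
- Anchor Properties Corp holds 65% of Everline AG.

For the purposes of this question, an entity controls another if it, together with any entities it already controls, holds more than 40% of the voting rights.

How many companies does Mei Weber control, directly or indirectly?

3

Mei holds 88% of Anchor, so Mei controls Anchor.
Anchor holds 65% of Everline, so Mei controls Everline.
Anchor and Mei together hold 8% + 65% = 73% of Vireo, so Mei controls Vireo.
No other company's threshold is met.
Mei controls 3 companies.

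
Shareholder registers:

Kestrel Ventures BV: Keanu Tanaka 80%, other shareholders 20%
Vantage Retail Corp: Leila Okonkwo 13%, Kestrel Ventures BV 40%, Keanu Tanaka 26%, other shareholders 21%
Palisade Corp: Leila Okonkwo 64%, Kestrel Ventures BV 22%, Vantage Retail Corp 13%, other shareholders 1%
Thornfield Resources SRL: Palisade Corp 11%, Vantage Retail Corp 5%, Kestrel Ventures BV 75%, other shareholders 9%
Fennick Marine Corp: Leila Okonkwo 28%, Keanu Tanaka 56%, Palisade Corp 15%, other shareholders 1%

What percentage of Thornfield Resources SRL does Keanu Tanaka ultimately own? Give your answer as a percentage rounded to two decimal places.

65.67%

Keanu reaches Thornfield along 6 paths.
Via Kestrel → Palisade: 80% × 22% × 11% = 1.936%.
Via Kestrel → Vantage → Palisade: 80% × 40% × 13% × 11% = 0.4576%.
Via Vantage → Palisade: 26% × 13% × 11% = 0.3718%.
Via Kestrel → Vantage: 80% × 40% × 5% = 1.6%.
Via Vantage: 26% × 5% = 1.3%.
Via Kestrel: 80% × 75% = 60%.
Total: 1.936% + 0.4576% + 0.3718% + 1.6% + 1.3% + 60% = 65.6654%.
Rounded: 65.67%.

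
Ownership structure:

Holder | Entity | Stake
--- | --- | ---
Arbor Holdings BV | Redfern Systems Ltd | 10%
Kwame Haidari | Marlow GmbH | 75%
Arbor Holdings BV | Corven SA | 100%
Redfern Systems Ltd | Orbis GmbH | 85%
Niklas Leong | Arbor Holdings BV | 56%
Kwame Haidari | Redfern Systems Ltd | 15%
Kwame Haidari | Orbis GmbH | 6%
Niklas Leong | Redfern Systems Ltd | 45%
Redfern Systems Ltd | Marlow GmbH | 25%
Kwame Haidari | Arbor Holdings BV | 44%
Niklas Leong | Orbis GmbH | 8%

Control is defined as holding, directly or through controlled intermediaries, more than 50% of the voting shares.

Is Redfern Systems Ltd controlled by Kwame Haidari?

No

Kwame holds 75% of Marlow, so Kwame controls Marlow.
In Redfern, Kwame's side holds only 15%, not > 50%.
So Kwame does not control Redfern.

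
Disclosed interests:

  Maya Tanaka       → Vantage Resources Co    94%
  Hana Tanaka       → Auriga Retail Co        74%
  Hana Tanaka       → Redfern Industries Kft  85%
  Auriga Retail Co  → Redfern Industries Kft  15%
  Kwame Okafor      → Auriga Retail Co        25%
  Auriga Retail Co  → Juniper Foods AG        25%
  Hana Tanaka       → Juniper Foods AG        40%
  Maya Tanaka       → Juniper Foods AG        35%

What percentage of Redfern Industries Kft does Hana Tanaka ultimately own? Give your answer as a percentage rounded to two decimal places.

96.10%

Hana reaches Redfern along 2 paths.
Direct stake: 85% = 85%.
Via Auriga: 74% × 15% = 11.1%.
Total: 85% + 11.1% = 96.1%.
Rounded: 96.10%.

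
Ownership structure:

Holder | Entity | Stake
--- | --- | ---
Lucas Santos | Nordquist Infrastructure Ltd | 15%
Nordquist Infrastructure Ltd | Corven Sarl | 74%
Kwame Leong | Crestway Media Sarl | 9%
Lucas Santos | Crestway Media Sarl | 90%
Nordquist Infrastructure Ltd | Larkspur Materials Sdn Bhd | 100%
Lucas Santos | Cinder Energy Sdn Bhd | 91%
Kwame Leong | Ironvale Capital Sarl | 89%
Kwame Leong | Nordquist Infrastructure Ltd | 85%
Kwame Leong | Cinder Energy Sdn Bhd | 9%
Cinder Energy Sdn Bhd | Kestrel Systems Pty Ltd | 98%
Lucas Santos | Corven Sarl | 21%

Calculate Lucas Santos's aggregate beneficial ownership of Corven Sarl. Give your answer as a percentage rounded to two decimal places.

Lucas reaches Corven along 2 paths.
Direct stake: 21% = 21%.
Via Nordquist: 15% × 74% = 11.1%.
Total: 21% + 11.1% = 32.1%.
Rounded: 32.10%.

32.10%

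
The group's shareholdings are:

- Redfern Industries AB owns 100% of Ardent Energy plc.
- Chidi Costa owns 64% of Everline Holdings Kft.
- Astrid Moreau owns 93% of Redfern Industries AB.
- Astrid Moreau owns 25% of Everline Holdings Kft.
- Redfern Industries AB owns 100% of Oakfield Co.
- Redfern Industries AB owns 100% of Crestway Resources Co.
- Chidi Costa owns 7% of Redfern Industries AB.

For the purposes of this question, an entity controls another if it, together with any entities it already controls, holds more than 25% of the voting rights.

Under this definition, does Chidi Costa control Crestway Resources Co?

Chidi holds 64% of Everline, so Chidi controls Everline.
Neither Chidi nor any entity Chidi controls holds any voting interest in Crestway.
So Chidi does not control Crestway.

No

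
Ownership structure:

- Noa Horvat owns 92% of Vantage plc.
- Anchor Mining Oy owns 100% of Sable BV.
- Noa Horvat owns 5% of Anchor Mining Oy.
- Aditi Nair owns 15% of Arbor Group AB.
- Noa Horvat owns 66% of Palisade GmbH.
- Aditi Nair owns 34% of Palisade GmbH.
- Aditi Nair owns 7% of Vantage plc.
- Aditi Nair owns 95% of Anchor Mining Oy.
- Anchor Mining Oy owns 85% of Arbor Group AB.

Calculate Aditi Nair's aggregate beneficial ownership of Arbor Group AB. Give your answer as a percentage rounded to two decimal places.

Aditi reaches Arbor along 2 paths.
Via Anchor: 95% × 85% = 80.75%.
Direct stake: 15% = 15%.
Total: 80.75% + 15% = 95.75%.

95.75%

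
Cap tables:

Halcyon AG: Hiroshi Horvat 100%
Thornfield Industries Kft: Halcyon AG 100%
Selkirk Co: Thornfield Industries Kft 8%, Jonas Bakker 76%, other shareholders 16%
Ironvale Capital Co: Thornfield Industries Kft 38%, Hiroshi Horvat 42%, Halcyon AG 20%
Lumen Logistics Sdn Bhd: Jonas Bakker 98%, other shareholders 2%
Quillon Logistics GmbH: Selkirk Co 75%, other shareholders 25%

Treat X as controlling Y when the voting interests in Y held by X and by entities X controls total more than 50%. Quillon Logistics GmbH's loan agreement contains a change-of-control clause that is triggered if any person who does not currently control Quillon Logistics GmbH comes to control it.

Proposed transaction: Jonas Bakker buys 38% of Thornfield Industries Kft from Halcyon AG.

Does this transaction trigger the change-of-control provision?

The purchase adds only to Jonas's holdings (Halcyon's stake shrinks), so Jonas is the only person who could newly come to control Quillon.
Jonas holds 76% of Selkirk, so Jonas controls Selkirk.
Selkirk holds 75% of Quillon, so Jonas controls Quillon.
So Jonas already controls Quillon before the transaction.
After the purchase, Jonas holds 38% of Thornfield directly, and Halcyon's stake falls to 62%.
Jonas controlled Quillon already, so this is not a new person acquiring control; every other person's position is unchanged or reduced.
No new person acquires control, so the clause is not triggered.

No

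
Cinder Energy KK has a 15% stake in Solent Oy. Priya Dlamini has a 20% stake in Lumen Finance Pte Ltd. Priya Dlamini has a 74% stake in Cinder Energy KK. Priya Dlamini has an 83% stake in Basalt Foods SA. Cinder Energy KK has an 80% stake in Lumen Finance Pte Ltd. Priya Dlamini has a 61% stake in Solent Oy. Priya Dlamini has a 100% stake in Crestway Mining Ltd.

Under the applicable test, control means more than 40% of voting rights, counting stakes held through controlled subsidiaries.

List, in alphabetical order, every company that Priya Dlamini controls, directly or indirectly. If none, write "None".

Priya holds 74% of Cinder, so Priya controls Cinder.
Priya holds 83% of Basalt, so Priya controls Basalt.
Priya and Cinder together hold 20% + 80% = 100% of Lumen, so Priya controls Lumen.
Priya and Cinder together hold 61% + 15% = 76% of Solent, so Priya controls Solent.
Priya holds 100% of Crestway, so Priya controls Crestway.

Basalt Foods SA, Cinder Energy KK, Crestway Mining Ltd, Lumen Finance Pte Ltd, Solent Oy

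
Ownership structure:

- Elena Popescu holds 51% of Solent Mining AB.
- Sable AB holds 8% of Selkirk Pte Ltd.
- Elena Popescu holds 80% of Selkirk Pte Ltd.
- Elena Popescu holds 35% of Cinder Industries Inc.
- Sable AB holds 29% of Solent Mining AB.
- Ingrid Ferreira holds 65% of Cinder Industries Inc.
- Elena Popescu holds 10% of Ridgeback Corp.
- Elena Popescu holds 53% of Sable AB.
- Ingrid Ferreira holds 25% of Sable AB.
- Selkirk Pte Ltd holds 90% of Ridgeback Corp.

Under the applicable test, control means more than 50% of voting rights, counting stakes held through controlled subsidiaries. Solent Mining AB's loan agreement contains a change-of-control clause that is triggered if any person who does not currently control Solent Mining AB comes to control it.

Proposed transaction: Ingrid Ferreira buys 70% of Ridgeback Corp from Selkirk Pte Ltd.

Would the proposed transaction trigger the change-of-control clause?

No

The purchase adds only to Ingrid's holdings (Selkirk's stake shrinks), so Ingrid is the only person who could newly come to control Solent.
Ingrid holds 65% of Cinder, so Ingrid controls Cinder.
Neither Ingrid nor any entity Ingrid controls holds any voting interest in Solent.
So before the transaction, Ingrid does not control Solent.
After the purchase, Ingrid holds 70% of Ridgeback directly, and Selkirk's stake falls to 20%.
Ingrid holds 70% of Ridgeback, so Ingrid controls Ridgeback.
After the transaction, neither Ingrid nor any entity Ingrid controls holds a voting interest in Solent, so Ingrid still does not control it.
No new person acquires control, so the clause is not triggered.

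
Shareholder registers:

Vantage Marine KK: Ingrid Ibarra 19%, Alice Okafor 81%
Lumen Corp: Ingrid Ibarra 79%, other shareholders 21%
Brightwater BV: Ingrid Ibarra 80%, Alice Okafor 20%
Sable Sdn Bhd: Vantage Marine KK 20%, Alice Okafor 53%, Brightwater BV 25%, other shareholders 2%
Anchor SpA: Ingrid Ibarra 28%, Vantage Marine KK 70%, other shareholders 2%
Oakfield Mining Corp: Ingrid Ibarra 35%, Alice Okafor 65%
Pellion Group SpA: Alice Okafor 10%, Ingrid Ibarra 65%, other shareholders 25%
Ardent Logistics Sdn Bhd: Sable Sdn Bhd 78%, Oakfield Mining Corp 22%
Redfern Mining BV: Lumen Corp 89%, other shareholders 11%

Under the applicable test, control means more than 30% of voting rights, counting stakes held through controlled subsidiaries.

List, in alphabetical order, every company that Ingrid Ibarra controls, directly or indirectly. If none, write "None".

Ingrid holds 79% of Lumen, so Ingrid controls Lumen.
Ingrid holds 80% of Brightwater, so Ingrid controls Brightwater.
Ingrid holds 35% of Oakfield, so Ingrid controls Oakfield.
Ingrid holds 65% of Pellion, so Ingrid controls Pellion.
Lumen holds 89% of Redfern, so Ingrid controls Redfern.
No other company's threshold is met.

Brightwater BV, Lumen Corp, Oakfield Mining Corp, Pellion Group SpA, Redfern Mining BV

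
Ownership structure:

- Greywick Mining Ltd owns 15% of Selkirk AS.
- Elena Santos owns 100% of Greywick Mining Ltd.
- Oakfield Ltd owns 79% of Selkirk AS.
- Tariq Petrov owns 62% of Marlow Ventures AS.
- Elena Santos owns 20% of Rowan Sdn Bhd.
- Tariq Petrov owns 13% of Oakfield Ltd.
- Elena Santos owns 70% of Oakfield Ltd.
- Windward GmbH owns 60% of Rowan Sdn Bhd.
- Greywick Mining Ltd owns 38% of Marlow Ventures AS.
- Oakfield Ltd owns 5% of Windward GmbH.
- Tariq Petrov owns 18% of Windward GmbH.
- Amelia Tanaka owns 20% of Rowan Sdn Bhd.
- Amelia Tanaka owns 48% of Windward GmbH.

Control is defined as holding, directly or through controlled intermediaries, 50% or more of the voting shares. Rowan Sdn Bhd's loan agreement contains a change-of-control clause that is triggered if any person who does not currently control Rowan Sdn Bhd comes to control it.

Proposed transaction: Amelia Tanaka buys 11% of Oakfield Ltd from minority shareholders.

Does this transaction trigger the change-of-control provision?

The purchase changes only Amelia's holdings, so Amelia is the only person who could newly come to control Rowan.
Amelia's largest direct stake is 48% in Windward, which does not meet the threshold, so Amelia controls no company.
In Rowan, Amelia's side holds only 20%, not ≥ 50%.
So before the transaction, Amelia does not control Rowan.
After the purchase, Amelia holds 11% of Oakfield directly.
Amelia's side now holds 11% of Oakfield, not ≥ 50%, so Amelia still does not control Oakfield.
After the transaction, Amelia's side holds 20% of Rowan, not ≥ 50%, so Amelia still does not control Rowan.
No new person acquires control, so the clause is not triggered.

No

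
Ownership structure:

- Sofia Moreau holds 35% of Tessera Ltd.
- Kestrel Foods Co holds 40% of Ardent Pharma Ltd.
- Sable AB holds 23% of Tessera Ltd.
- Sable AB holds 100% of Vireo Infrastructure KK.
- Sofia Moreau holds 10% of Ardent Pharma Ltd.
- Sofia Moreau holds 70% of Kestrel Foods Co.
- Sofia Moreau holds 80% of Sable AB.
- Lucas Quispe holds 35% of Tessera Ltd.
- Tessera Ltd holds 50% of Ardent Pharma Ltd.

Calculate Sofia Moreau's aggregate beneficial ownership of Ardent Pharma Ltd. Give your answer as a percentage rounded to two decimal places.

Sofia reaches Ardent along 4 paths.
Direct stake: 10% = 10%.
Via Kestrel: 70% × 40% = 28%.
Via Sable → Tessera: 80% × 23% × 50% = 9.2%.
Via Tessera: 35% × 50% = 17.5%.
Total: 10% + 28% + 9.2% + 17.5% = 64.7%.
Rounded: 64.70%.

64.70%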